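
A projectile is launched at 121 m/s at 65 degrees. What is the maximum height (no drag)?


H = (v0*sin(theta))^2 / (2g) = (121*sin(65°))^2 / (2*9.81) = 612.9 m

612.9 m


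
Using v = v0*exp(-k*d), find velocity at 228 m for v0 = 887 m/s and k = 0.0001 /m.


v = v0*exp(-k*d) = 887*exp(-0.0001*228) = 867 m/s

867 m/s


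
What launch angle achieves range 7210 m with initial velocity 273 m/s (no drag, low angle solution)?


sin(2*theta) = R*g/v0^2 = 7210*9.81/273^2 = 0.949028, theta = arcsin(0.949028)/2 = 35.81°

35.81 degrees


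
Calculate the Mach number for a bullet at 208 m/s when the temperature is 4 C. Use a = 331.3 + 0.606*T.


a = 331.3 + 0.606*(4) = 333.724 m/s
M = v/a = 208/333.724 = 0.6233

0.6233


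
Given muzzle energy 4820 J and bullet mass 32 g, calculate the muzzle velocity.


v = sqrt(2*E/m) = sqrt(2*4820/0.032) = 548.9 m/s

548.9 m/s


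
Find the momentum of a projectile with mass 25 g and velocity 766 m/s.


p = m*v = 0.025*766 = 19.15 kg·m/s

19.15 kg·m/s


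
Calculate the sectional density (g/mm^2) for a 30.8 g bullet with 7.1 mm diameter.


SD = m/d^2 = 30.8/7.1^2 = 0.611 g/mm^2

0.611 g/mm^2


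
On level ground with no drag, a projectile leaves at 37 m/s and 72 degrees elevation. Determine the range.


R = v0^2 * sin(2*theta) / g = 37^2 * sin(2*72°) / 9.81 = 82.03 m

82.03 m


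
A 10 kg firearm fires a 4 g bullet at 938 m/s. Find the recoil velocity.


v_recoil = m_p * v_p / m_gun = 0.004 * 938 / 10 = 0.3752 m/s

0.3752 m/s


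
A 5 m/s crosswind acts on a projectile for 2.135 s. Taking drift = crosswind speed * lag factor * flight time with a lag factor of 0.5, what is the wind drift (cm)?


drift = v_wind * lag * t = 5 * 0.5 * 2.135 = 5.3375 m ≈ 533.8 cm

533.8 cm


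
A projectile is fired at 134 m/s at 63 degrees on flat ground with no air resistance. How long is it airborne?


T = 2*v0*sin(theta)/g = 2*134*sin(63°)/9.81 = 24.34 s

24.34 s


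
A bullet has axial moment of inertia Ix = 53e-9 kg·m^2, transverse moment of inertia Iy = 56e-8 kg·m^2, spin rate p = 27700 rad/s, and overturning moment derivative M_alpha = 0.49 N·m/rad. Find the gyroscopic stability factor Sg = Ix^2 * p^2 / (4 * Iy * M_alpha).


Sg = Ix^2 * p^2 / (4 * Iy * M_alpha) = (53e-9)^2 * 27700^2 / (4 * 56e-8 * 0.49) = 1.964

1.964


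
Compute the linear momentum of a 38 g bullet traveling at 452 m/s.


p = m*v = 0.038*452 = 17.18 kg·m/s

17.18 kg·m/s


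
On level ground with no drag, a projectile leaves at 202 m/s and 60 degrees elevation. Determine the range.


R = v0^2 * sin(2*theta) / g = 202^2 * sin(2*60°) / 9.81 = 3602 m

3602 m


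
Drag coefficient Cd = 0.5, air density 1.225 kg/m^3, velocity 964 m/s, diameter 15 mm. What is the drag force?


A = pi*(d/2)^2 = pi*(15/2000)^2 = 1.76715e-04 m^2
Fd = 0.5*Cd*rho*A*v^2 = 0.5*0.5*1.225*1.76715e-04*964^2 = 50.29 N

50.29 N


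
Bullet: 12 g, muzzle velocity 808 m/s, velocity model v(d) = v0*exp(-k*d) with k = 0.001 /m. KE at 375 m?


v = v0*exp(-k*d) = 808*exp(-0.001*375) = 555.33 m/s
E = 0.5*m*v^2 = 0.5*0.012*555.33^2 = 1850 J

1850 J


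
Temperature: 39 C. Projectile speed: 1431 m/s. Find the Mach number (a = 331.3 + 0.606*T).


a = 331.3 + 0.606*(39) = 354.934 m/s
M = v/a = 1431/354.934 = 4.032

4.032


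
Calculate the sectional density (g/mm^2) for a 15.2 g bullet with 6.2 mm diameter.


SD = m/d^2 = 15.2/6.2^2 = 0.3954 g/mm^2

0.3954 g/mm^2


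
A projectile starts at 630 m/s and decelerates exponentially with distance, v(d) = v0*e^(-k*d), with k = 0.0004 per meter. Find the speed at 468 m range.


v = v0*exp(-k*d) = 630*exp(-0.0004*468) = 522.4 m/s

522.4 m/s


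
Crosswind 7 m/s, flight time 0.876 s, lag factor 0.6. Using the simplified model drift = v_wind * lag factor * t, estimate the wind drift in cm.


drift = v_wind * lag * t = 7 * 0.6 * 0.876 = 3.6792 m ≈ 367.9 cm

367.9 cm


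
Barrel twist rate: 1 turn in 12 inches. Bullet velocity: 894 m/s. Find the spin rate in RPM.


twist_m = 12*0.0254 = 0.3048 m
spin = v/twist = 894/0.3048 = 2933.071 rev/s
RPM = spin*60 = 2933.071*60 ≈ 175984 RPM

175984 RPM


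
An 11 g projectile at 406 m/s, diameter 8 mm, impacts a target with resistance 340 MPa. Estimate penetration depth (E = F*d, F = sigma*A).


A = pi*(d/2)^2 = pi*(8/2)^2 = 50.2655 mm^2
E = 0.5*m*v^2 = 0.5*0.011*406^2 = 906.598 J
depth = E/(sigma*A) = 906.598 J / (340 MPa * 50.2655 mm^2) = 906.598/(340 * 50.2655) m = 0.0530476 m ≈ 53.05 mm

53.05 mm


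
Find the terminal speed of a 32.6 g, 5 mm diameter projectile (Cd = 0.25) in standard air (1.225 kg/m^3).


A = pi*(d/2)^2 = pi*(5/2000)^2 = 1.96350e-05 m^2
vt = sqrt(2mg/(Cd*rho*A)) = sqrt(2*0.0326*9.81/(0.25 * 1.225 * 1.96350e-05)) = 326.1 m/s

326.1 m/s


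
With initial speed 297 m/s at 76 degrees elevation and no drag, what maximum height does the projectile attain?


H = (v0*sin(theta))^2 / (2g) = (297*sin(76°))^2 / (2*9.81) = 4233 m

4233 m


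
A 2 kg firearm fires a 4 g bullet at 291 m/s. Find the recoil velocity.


v_recoil = m_p * v_p / m_gun = 0.004 * 291 / 2 = 0.582 m/s

0.582 m/s


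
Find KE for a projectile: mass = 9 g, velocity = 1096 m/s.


E = 0.5*m*v^2 = 0.5*0.009*1096^2 = 5405 J

5405 J


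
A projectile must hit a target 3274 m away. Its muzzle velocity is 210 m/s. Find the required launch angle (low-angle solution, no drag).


sin(2*theta) = R*g/v0^2 = 3274*9.81/210^2 = 0.728298, theta = arcsin(0.728298)/2 = 23.37°

23.37 degrees


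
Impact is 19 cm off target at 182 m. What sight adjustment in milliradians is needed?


1 mrad subtends 1 cm per 10 m of range, so adj = error_cm / (dist_m / 10) = 19 / (182/10) = 1.044 mrad

1.044 mrad


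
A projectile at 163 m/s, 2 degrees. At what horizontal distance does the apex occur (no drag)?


R = v0^2*sin(2*theta)/g = 163^2*sin(2*2°)/9.81 = 188.926 m
apex_dist = R/2 = 188.926/2 = 94.46 m

94.46 m


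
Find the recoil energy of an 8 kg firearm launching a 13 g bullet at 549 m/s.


v_r = m_p*v_p/m_gun = 0.013*549/8 = 0.892125 m/s, E_r = 0.5*m_gun*v_r^2 = 0.5*8*0.892125^2 = 3.184 J

3.184 J


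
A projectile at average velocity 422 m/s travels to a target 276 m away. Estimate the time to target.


t = d/v = 276/422 = 0.654 s

0.654 s


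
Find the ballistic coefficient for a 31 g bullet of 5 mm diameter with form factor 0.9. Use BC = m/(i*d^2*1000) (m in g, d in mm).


BC = m/(i*d^2*1000) = 31/(0.9 * 5^2 * 1000) = 0.001378

0.001378


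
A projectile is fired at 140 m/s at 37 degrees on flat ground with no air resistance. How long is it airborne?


T = 2*v0*sin(theta)/g = 2*140*sin(37°)/9.81 = 17.18 s

17.18 s


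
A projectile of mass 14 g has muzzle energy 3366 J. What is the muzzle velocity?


v = sqrt(2*E/m) = sqrt(2*3366/0.014) = 693.4 m/s

693.4 m/s


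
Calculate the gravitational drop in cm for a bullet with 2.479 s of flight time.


drop = 0.5*g*t^2 = 0.5*9.81*2.479^2 = 30.1434 m ≈ 3014 cm

3014 cm


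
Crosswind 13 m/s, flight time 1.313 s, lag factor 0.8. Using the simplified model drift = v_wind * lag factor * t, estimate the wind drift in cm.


drift = v_wind * lag * t = 13 * 0.8 * 1.313 = 13.6552 m ≈ 1366 cm

1366 cm


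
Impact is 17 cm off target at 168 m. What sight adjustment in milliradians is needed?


1 mrad subtends 1 cm per 10 m of range, so adj = error_cm / (dist_m / 10) = 17 / (168/10) = 1.012 mrad

1.012 mrad


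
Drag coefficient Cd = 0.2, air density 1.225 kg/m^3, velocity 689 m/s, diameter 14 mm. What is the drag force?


A = pi*(d/2)^2 = pi*(14/2000)^2 = 1.53938e-04 m^2
Fd = 0.5*Cd*rho*A*v^2 = 0.5*0.2*1.225*1.53938e-04*689^2 = 8.952 N

8.952 N


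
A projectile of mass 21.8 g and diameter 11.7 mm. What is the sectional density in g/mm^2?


SD = m/d^2 = 21.8/11.7^2 = 0.1593 g/mm^2

0.1593 g/mm^2


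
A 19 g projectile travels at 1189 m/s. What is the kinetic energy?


E = 0.5*m*v^2 = 0.5*0.019*1189^2 = 13430 J

13430 J


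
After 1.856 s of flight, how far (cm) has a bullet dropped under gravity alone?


drop = 0.5*g*t^2 = 0.5*9.81*1.856^2 = 16.8964 m ≈ 1690 cm

1690 cm


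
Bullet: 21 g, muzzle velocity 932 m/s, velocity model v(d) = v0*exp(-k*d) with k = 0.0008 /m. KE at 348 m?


v = v0*exp(-k*d) = 932*exp(-0.0008*348) = 705.518 m/s
E = 0.5*m*v^2 = 0.5*0.021*705.518^2 = 5226 J

5226 J


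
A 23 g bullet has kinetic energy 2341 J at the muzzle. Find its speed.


v = sqrt(2*E/m) = sqrt(2*2341/0.023) = 451.2 m/s

451.2 m/s


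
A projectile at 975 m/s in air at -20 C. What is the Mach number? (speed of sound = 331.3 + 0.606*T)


a = 331.3 + 0.606*(-20) = 319.18 m/s
M = v/a = 975/319.18 = 3.055

3.055


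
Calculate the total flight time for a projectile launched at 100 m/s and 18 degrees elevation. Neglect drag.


T = 2*v0*sin(theta)/g = 2*100*sin(18°)/9.81 = 6.3 s

6.3 s


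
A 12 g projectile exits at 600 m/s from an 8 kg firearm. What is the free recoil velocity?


v_recoil = m_p * v_p / m_gun = 0.012 * 600 / 8 = 0.9 m/s

0.9 m/s


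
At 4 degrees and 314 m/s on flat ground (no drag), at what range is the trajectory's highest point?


R = v0^2*sin(2*theta)/g = 314^2*sin(2*4°)/9.81 = 1398.77 m
apex_dist = R/2 = 1398.77/2 = 699.4 m

699.4 m


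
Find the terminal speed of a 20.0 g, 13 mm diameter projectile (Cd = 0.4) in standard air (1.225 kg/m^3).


A = pi*(d/2)^2 = pi*(13/2000)^2 = 1.32732e-04 m^2
vt = sqrt(2mg/(Cd*rho*A)) = sqrt(2*0.02*9.81/(0.4 * 1.225 * 1.32732e-04)) = 77.67 m/s

77.67 m/s


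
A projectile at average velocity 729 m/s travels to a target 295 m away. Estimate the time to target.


t = d/v = 295/729 = 0.4047 s

0.4047 s


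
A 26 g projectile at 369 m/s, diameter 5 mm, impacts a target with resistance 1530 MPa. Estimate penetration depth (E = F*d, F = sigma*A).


A = pi*(d/2)^2 = pi*(5/2)^2 = 19.635 mm^2
E = 0.5*m*v^2 = 0.5*0.026*369^2 = 1770.09 J
depth = E/(sigma*A) = 1770.09 J / (1530 MPa * 19.635 mm^2) = 1770.09/(1530 * 19.635) m = 0.0589216 m ≈ 58.92 mm

58.92 mm


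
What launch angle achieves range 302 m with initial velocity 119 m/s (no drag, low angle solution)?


sin(2*theta) = R*g/v0^2 = 302*9.81/119^2 = 0.20921, theta = arcsin(0.20921)/2 = 6.038°

6.038 degrees


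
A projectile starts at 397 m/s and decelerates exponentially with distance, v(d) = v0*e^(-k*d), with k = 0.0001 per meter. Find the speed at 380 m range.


v = v0*exp(-k*d) = 397*exp(-0.0001*380) = 382.2 m/s

382.2 m/s


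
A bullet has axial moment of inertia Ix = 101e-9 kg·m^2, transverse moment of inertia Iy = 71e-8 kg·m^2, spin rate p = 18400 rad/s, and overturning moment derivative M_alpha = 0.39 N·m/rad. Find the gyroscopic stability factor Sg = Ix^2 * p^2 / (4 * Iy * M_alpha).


Sg = Ix^2 * p^2 / (4 * Iy * M_alpha) = (101e-9)^2 * 18400^2 / (4 * 71e-8 * 0.39) = 3.118

3.118


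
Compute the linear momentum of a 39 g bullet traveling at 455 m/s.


p = m*v = 0.039*455 = 17.75 kg·m/s

17.75 kg·m/s


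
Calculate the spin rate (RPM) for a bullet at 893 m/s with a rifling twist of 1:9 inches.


twist_m = 9*0.0254 = 0.2286 m
spin = v/twist = 893/0.2286 = 3906.387 rev/s
RPM = spin*60 = 3906.387*60 ≈ 234383 RPM

234383 RPM


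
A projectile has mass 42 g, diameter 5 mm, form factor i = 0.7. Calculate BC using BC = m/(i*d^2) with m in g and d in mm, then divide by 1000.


BC = m/(i*d^2*1000) = 42/(0.7 * 5^2 * 1000) = 0.0024

0.0024


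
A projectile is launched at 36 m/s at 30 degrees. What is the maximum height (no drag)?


H = (v0*sin(theta))^2 / (2g) = (36*sin(30°))^2 / (2*9.81) = 16.51 m

16.51 m


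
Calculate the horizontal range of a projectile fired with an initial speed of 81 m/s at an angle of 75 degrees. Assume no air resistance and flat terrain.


R = v0^2 * sin(2*theta) / g = 81^2 * sin(2*75°) / 9.81 = 334.4 m

334.4 m


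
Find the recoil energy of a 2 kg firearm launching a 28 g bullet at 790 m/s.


v_r = m_p*v_p/m_gun = 0.028*790/2 = 11.06 m/s, E_r = 0.5*m_gun*v_r^2 = 0.5*2*11.06^2 = 122.3 J

122.3 J


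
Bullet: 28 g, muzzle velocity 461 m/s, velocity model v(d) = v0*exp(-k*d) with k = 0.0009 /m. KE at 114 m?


v = v0*exp(-k*d) = 461*exp(-0.0009*114) = 416.047 m/s
E = 0.5*m*v^2 = 0.5*0.028*416.047^2 = 2423 J

2423 J


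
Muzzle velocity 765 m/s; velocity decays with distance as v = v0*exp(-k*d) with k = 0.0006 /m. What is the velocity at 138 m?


v = v0*exp(-k*d) = 765*exp(-0.0006*138) = 704.2 m/s

704.2 m/s


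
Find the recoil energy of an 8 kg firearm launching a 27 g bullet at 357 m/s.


v_r = m_p*v_p/m_gun = 0.027*357/8 = 1.20487 m/s, E_r = 0.5*m_gun*v_r^2 = 0.5*8*1.20487^2 = 5.807 J

5.807 J


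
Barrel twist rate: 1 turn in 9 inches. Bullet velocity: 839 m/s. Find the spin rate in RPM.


twist_m = 9*0.0254 = 0.2286 m
spin = v/twist = 839/0.2286 = 3670.166 rev/s
RPM = spin*60 = 3670.166*60 ≈ 220210 RPM

220210 RPM


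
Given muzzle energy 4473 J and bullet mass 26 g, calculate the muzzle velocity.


v = sqrt(2*E/m) = sqrt(2*4473/0.026) = 586.6 m/s

586.6 m/s


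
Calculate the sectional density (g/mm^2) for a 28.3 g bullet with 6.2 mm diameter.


SD = m/d^2 = 28.3/6.2^2 = 0.7362 g/mm^2

0.7362 g/mm^2


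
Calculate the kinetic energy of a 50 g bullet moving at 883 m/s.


E = 0.5*m*v^2 = 0.5*0.05*883^2 = 19492 J

19492 J


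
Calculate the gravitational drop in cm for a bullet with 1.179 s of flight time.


drop = 0.5*g*t^2 = 0.5*9.81*1.179^2 = 6.81815 m ≈ 681.8 cm

681.8 cm


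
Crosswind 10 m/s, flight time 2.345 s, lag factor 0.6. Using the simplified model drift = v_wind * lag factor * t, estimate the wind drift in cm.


drift = v_wind * lag * t = 10 * 0.6 * 2.345 = 14.07 m ≈ 1407 cm

1407 cm


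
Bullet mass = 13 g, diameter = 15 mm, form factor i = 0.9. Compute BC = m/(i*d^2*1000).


BC = m/(i*d^2*1000) = 13/(0.9 * 15^2 * 1000) = 6.42e-05

6.42e-05


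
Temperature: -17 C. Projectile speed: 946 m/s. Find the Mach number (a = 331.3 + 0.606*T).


a = 331.3 + 0.606*(-17) = 320.998 m/s
M = v/a = 946/320.998 = 2.947

2.947


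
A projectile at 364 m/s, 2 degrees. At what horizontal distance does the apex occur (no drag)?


R = v0^2*sin(2*theta)/g = 364^2*sin(2*2°)/9.81 = 942.146 m
apex_dist = R/2 = 942.146/2 = 471.1 m

471.1 m


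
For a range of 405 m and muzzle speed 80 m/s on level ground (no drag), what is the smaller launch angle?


sin(2*theta) = R*g/v0^2 = 405*9.81/80^2 = 0.620789, theta = arcsin(0.620789)/2 = 19.19°

19.19 degrees


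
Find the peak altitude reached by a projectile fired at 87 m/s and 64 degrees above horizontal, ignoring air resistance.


H = (v0*sin(theta))^2 / (2g) = (87*sin(64°))^2 / (2*9.81) = 311.6 m

311.6 m


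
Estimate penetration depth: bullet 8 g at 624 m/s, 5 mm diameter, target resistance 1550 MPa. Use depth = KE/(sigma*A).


A = pi*(d/2)^2 = pi*(5/2)^2 = 19.635 mm^2
E = 0.5*m*v^2 = 0.5*0.008*624^2 = 1557.5 J
depth = E/(sigma*A) = 1557.5 J / (1550 MPa * 19.635 mm^2) = 1557.5/(1550 * 19.635) m = 0.0511761 m ≈ 51.18 mm

51.18 mm


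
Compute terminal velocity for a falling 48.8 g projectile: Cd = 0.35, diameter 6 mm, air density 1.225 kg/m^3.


A = pi*(d/2)^2 = pi*(6/2000)^2 = 2.82743e-05 m^2
vt = sqrt(2mg/(Cd*rho*A)) = sqrt(2*0.0488*9.81/(0.35 * 1.225 * 2.82743e-05)) = 281 m/s

281 m/s


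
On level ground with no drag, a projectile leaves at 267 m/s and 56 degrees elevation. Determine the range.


R = v0^2 * sin(2*theta) / g = 267^2 * sin(2*56°) / 9.81 = 6738 m

6738 m


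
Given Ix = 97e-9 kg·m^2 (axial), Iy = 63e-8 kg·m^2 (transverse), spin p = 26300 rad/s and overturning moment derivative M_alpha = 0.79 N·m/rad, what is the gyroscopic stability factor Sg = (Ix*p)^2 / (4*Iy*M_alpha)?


Sg = Ix^2 * p^2 / (4 * Iy * M_alpha) = (97e-9)^2 * 26300^2 / (4 * 63e-8 * 0.79) = 3.269

3.269


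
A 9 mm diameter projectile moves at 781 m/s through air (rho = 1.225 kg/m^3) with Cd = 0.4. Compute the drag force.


A = pi*(d/2)^2 = pi*(9/2000)^2 = 6.36173e-05 m^2
Fd = 0.5*Cd*rho*A*v^2 = 0.5*0.4*1.225*6.36173e-05*781^2 = 9.507 N

9.507 N


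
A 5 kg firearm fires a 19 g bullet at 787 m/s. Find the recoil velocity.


v_recoil = m_p * v_p / m_gun = 0.019 * 787 / 5 = 2.991 m/s

2.991 m/s


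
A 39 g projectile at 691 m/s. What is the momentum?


p = m*v = 0.039*691 = 26.95 kg·m/s

26.95 kg·m/s


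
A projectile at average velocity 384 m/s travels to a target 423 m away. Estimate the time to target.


t = d/v = 423/384 = 1.102 s

1.102 s


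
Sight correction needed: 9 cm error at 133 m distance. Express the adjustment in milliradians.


1 mrad subtends 1 cm per 10 m of range, so adj = error_cm / (dist_m / 10) = 9 / (133/10) = 0.6767 mrad

0.6767 mrad


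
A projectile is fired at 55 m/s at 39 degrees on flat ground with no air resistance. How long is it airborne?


T = 2*v0*sin(theta)/g = 2*55*sin(39°)/9.81 = 7.057 s

7.057 s


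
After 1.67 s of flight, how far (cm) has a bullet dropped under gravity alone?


drop = 0.5*g*t^2 = 0.5*9.81*1.67^2 = 13.6796 m ≈ 1368 cm

1368 cm


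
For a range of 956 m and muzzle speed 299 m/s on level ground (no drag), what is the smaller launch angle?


sin(2*theta) = R*g/v0^2 = 956*9.81/299^2 = 0.104902, theta = arcsin(0.104902)/2 = 3.011°

3.011 degrees


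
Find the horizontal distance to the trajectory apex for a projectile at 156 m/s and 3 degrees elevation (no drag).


R = v0^2*sin(2*theta)/g = 156^2*sin(2*3°)/9.81 = 259.307 m
apex_dist = R/2 = 259.307/2 = 129.7 m

129.7 m


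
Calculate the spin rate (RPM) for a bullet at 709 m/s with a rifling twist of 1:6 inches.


twist_m = 6*0.0254 = 0.1524 m
spin = v/twist = 709/0.1524 = 4652.231 rev/s
RPM = spin*60 = 4652.231*60 ≈ 279134 RPM

279134 RPM


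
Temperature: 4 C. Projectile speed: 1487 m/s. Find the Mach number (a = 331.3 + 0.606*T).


a = 331.3 + 0.606*(4) = 333.724 m/s
M = v/a = 1487/333.724 = 4.456

4.456


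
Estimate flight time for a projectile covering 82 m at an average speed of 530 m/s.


t = d/v = 82/530 = 0.1547 s

0.1547 s


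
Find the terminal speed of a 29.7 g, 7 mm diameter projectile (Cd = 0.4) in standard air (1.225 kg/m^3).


A = pi*(d/2)^2 = pi*(7/2000)^2 = 3.84845e-05 m^2
vt = sqrt(2mg/(Cd*rho*A)) = sqrt(2*0.0297*9.81/(0.4 * 1.225 * 3.84845e-05)) = 175.8 m/s

175.8 m/s


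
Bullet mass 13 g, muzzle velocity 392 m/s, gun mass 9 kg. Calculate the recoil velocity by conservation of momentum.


v_recoil = m_p * v_p / m_gun = 0.013 * 392 / 9 = 0.5662 m/s

0.5662 m/s


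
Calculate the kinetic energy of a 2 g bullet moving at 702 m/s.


E = 0.5*m*v^2 = 0.5*0.002*702^2 = 492.8 J

492.8 J


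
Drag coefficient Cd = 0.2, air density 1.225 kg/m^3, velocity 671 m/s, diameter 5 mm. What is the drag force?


A = pi*(d/2)^2 = pi*(5/2000)^2 = 1.96350e-05 m^2
Fd = 0.5*Cd*rho*A*v^2 = 0.5*0.2*1.225*1.96350e-05*671^2 = 1.083 N

1.083 N


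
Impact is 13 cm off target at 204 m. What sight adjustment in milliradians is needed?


1 mrad subtends 1 cm per 10 m of range, so adj = error_cm / (dist_m / 10) = 13 / (204/10) = 0.6373 mrad

0.6373 mrad


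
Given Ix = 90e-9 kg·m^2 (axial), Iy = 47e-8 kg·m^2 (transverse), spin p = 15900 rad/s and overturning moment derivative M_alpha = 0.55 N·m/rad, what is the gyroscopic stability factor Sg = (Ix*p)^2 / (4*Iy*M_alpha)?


Sg = Ix^2 * p^2 / (4 * Iy * M_alpha) = (90e-9)^2 * 15900^2 / (4 * 47e-8 * 0.55) = 1.98

1.98


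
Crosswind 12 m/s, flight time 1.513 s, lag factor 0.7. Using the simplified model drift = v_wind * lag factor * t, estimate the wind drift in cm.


drift = v_wind * lag * t = 12 * 0.7 * 1.513 = 12.7092 m ≈ 1271 cm

1271 cm


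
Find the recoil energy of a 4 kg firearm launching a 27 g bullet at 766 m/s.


v_r = m_p*v_p/m_gun = 0.027*766/4 = 5.1705 m/s, E_r = 0.5*m_gun*v_r^2 = 0.5*4*5.1705^2 = 53.47 J

53.47 J


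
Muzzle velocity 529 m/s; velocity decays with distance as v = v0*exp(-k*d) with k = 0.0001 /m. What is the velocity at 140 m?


v = v0*exp(-k*d) = 529*exp(-0.0001*140) = 521.6 m/s

521.6 m/s


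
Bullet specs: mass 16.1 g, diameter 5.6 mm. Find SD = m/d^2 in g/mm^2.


SD = m/d^2 = 16.1/5.6^2 = 0.5134 g/mm^2

0.5134 g/mm^2


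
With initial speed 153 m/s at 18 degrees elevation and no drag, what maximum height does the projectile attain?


H = (v0*sin(theta))^2 / (2g) = (153*sin(18°))^2 / (2*9.81) = 113.9 m

113.9 m


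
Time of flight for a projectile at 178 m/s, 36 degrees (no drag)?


T = 2*v0*sin(theta)/g = 2*178*sin(36°)/9.81 = 21.33 s

21.33 s


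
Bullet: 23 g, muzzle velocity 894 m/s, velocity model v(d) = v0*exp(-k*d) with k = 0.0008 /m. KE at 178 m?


v = v0*exp(-k*d) = 894*exp(-0.0008*178) = 775.343 m/s
E = 0.5*m*v^2 = 0.5*0.023*775.343^2 = 6913 J

6913 J


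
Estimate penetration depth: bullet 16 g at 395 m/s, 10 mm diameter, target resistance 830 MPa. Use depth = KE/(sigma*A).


A = pi*(d/2)^2 = pi*(10/2)^2 = 78.5398 mm^2
E = 0.5*m*v^2 = 0.5*0.016*395^2 = 1248.2 J
depth = E/(sigma*A) = 1248.2 J / (830 MPa * 78.5398 mm^2) = 1248.2/(830 * 78.5398) m = 0.0191477 m ≈ 19.15 mm

19.15 mm


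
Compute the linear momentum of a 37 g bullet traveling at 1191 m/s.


p = m*v = 0.037*1191 = 44.07 kg·m/s

44.07 kg·m/s


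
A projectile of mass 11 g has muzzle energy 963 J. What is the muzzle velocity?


v = sqrt(2*E/m) = sqrt(2*963/0.011) = 418.4 m/s

418.4 m/s


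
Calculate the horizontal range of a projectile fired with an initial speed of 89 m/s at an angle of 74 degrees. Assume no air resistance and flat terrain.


R = v0^2 * sin(2*theta) / g = 89^2 * sin(2*74°) / 9.81 = 427.9 m

427.9 m


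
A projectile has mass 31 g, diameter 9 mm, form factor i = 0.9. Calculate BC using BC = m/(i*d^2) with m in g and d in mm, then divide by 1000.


BC = m/(i*d^2*1000) = 31/(0.9 * 9^2 * 1000) = 0.0004252

0.0004252


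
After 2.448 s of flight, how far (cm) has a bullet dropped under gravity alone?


drop = 0.5*g*t^2 = 0.5*9.81*2.448^2 = 29.3942 m ≈ 2939 cm

2939 cm


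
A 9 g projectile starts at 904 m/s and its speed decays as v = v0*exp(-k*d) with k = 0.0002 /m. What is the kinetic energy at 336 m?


v = v0*exp(-k*d) = 904*exp(-0.0002*336) = 845.247 m/s
E = 0.5*m*v^2 = 0.5*0.009*845.247^2 = 3215 J

3215 J


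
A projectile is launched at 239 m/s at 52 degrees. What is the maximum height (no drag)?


H = (v0*sin(theta))^2 / (2g) = (239*sin(52°))^2 / (2*9.81) = 1808 m

1808 m


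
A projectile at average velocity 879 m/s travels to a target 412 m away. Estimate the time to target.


t = d/v = 412/879 = 0.4687 s

0.4687 s


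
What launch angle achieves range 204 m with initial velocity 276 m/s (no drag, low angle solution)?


sin(2*theta) = R*g/v0^2 = 204*9.81/276^2 = 0.0262713, theta = arcsin(0.0262713)/2 = 0.7527°

0.7527 degrees


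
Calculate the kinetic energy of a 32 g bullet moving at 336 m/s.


E = 0.5*m*v^2 = 0.5*0.032*336^2 = 1806 J

1806 J


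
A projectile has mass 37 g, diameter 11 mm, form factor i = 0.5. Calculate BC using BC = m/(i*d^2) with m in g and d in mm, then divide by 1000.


BC = m/(i*d^2*1000) = 37/(0.5 * 11^2 * 1000) = 0.0006116

0.0006116


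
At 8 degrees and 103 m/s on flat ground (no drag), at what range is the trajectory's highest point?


R = v0^2*sin(2*theta)/g = 103^2*sin(2*8°)/9.81 = 298.087 m
apex_dist = R/2 = 298.087/2 = 149 m

149 m


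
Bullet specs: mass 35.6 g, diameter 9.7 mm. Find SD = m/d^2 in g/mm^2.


SD = m/d^2 = 35.6/9.7^2 = 0.3784 g/mm^2

0.3784 g/mm^2


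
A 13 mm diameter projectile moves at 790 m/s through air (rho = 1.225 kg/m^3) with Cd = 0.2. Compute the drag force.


A = pi*(d/2)^2 = pi*(13/2000)^2 = 1.32732e-04 m^2
Fd = 0.5*Cd*rho*A*v^2 = 0.5*0.2*1.225*1.32732e-04*790^2 = 10.15 N

10.15 N


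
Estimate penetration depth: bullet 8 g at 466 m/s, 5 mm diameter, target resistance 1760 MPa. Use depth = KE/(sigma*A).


A = pi*(d/2)^2 = pi*(5/2)^2 = 19.635 mm^2
E = 0.5*m*v^2 = 0.5*0.008*466^2 = 868.624 J
depth = E/(sigma*A) = 868.624 J / (1760 MPa * 19.635 mm^2) = 868.624/(1760 * 19.635) m = 0.0251356 m ≈ 25.14 mm

25.14 mm


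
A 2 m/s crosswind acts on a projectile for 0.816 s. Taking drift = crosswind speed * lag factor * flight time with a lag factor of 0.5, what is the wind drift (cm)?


drift = v_wind * lag * t = 2 * 0.5 * 0.816 = 0.816 m ≈ 81.6 cm

81.6 cm


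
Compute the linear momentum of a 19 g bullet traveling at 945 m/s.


p = m*v = 0.019*945 = 17.95 kg·m/s

17.95 kg·m/s


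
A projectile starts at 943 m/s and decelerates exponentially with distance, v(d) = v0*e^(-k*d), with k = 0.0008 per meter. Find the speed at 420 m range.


v = v0*exp(-k*d) = 943*exp(-0.0008*420) = 673.9 m/s

673.9 m/s


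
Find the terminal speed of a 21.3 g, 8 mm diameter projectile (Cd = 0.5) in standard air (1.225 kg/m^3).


A = pi*(d/2)^2 = pi*(8/2000)^2 = 5.02655e-05 m^2
vt = sqrt(2mg/(Cd*rho*A)) = sqrt(2*0.0213*9.81/(0.5 * 1.225 * 5.02655e-05)) = 116.5 m/s

116.5 m/s


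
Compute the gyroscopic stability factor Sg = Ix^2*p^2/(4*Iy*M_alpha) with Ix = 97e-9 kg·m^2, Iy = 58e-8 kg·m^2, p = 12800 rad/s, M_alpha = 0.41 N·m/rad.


Sg = Ix^2 * p^2 / (4 * Iy * M_alpha) = (97e-9)^2 * 12800^2 / (4 * 58e-8 * 0.41) = 1.621

1.621


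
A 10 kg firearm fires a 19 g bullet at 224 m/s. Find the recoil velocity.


v_recoil = m_p * v_p / m_gun = 0.019 * 224 / 10 = 0.4256 m/s

0.4256 m/s


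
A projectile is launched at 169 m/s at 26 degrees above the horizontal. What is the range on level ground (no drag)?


R = v0^2 * sin(2*theta) / g = 169^2 * sin(2*26°) / 9.81 = 2294 m

2294 m


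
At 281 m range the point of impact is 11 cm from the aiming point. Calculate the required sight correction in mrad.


1 mrad subtends 1 cm per 10 m of range, so adj = error_cm / (dist_m / 10) = 11 / (281/10) = 0.3915 mrad

0.3915 mrad


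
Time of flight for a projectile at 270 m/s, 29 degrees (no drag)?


T = 2*v0*sin(theta)/g = 2*270*sin(29°)/9.81 = 26.69 s

26.69 s


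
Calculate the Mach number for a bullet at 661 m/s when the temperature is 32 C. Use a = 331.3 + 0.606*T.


a = 331.3 + 0.606*(32) = 350.692 m/s
M = v/a = 661/350.692 = 1.885

1.885


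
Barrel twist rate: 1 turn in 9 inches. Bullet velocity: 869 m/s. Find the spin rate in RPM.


twist_m = 9*0.0254 = 0.2286 m
spin = v/twist = 869/0.2286 = 3801.4 rev/s
RPM = spin*60 = 3801.4*60 ≈ 228084 RPM

228084 RPM


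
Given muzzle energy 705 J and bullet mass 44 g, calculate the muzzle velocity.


v = sqrt(2*E/m) = sqrt(2*705/0.044) = 179 m/s

179 m/s


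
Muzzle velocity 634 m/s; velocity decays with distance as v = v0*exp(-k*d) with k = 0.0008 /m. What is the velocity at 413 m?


v = v0*exp(-k*d) = 634*exp(-0.0008*413) = 455.6 m/s

455.6 m/s


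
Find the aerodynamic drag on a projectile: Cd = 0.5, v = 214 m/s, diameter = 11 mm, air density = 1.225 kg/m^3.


A = pi*(d/2)^2 = pi*(11/2000)^2 = 9.50332e-05 m^2
Fd = 0.5*Cd*rho*A*v^2 = 0.5*0.5*1.225*9.50332e-05*214^2 = 1.333 N

1.333 N


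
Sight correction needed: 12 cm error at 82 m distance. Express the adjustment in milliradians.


1 mrad subtends 1 cm per 10 m of range, so adj = error_cm / (dist_m / 10) = 12 / (82/10) = 1.463 mrad

1.463 mrad


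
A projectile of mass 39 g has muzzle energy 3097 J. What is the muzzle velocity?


v = sqrt(2*E/m) = sqrt(2*3097/0.039) = 398.5 m/s

398.5 m/s


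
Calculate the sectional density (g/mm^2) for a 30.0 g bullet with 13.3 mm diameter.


SD = m/d^2 = 30.0/13.3^2 = 0.1696 g/mm^2

0.1696 g/mm^2


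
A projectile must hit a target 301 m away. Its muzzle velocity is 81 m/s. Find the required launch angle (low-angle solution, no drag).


sin(2*theta) = R*g/v0^2 = 301*9.81/81^2 = 0.450055, theta = arcsin(0.450055)/2 = 13.37°

13.37 degrees


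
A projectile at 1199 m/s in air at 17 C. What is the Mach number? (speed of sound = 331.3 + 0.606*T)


a = 331.3 + 0.606*(17) = 341.602 m/s
M = v/a = 1199/341.602 = 3.51

3.51


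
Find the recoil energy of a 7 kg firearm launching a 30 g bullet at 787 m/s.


v_r = m_p*v_p/m_gun = 0.03*787/7 = 3.37286 m/s, E_r = 0.5*m_gun*v_r^2 = 0.5*7*3.37286^2 = 39.82 J

39.82 J


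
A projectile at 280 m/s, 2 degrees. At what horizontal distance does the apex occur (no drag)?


R = v0^2*sin(2*theta)/g = 280^2*sin(2*2°)/9.81 = 557.483 m
apex_dist = R/2 = 557.483/2 = 278.7 m

278.7 m


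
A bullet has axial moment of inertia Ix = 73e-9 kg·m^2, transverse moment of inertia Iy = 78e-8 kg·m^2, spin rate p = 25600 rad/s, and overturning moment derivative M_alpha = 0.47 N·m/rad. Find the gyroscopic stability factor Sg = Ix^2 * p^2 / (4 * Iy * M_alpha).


Sg = Ix^2 * p^2 / (4 * Iy * M_alpha) = (73e-9)^2 * 25600^2 / (4 * 78e-8 * 0.47) = 2.382

2.382


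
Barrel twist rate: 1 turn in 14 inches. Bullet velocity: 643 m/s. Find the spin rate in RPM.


twist_m = 14*0.0254 = 0.3556 m
spin = v/twist = 643/0.3556 = 1808.211 rev/s
RPM = spin*60 = 1808.211*60 ≈ 108493 RPM

108493 RPM


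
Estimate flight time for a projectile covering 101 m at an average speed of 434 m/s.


t = d/v = 101/434 = 0.2327 s

0.2327 s


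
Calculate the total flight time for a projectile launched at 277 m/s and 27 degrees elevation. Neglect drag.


T = 2*v0*sin(theta)/g = 2*277*sin(27°)/9.81 = 25.64 s

25.64 s


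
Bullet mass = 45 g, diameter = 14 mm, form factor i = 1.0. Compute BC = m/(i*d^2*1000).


BC = m/(i*d^2*1000) = 45/(1.0 * 14^2 * 1000) = 0.0002296

0.0002296


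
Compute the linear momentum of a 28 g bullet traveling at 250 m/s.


p = m*v = 0.028*250 = 7 kg·m/s

7 kg·m/s


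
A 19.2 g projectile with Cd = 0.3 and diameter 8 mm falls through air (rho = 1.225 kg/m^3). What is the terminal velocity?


A = pi*(d/2)^2 = pi*(8/2000)^2 = 5.02655e-05 m^2
vt = sqrt(2mg/(Cd*rho*A)) = sqrt(2*0.0192*9.81/(0.3 * 1.225 * 5.02655e-05)) = 142.8 m/s

142.8 m/s


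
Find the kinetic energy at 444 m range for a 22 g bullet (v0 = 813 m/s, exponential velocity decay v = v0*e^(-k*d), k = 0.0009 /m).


v = v0*exp(-k*d) = 813*exp(-0.0009*444) = 545.188 m/s
E = 0.5*m*v^2 = 0.5*0.022*545.188^2 = 3270 J

3270 J


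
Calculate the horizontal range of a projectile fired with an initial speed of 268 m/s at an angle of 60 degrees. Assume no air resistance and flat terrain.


R = v0^2 * sin(2*theta) / g = 268^2 * sin(2*60°) / 9.81 = 6341 m

6341 m


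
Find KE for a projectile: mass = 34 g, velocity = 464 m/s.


E = 0.5*m*v^2 = 0.5*0.034*464^2 = 3660 J

3660 J


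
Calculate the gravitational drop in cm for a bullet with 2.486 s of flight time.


drop = 0.5*g*t^2 = 0.5*9.81*2.486^2 = 30.3139 m ≈ 3031 cm

3031 cm


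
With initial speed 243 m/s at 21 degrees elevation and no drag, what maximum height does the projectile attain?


H = (v0*sin(theta))^2 / (2g) = (243*sin(21°))^2 / (2*9.81) = 386.5 m

386.5 m


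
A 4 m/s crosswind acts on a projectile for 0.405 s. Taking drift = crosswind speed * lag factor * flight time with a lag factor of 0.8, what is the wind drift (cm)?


drift = v_wind * lag * t = 4 * 0.8 * 0.405 = 1.296 m ≈ 129.6 cm

129.6 cm


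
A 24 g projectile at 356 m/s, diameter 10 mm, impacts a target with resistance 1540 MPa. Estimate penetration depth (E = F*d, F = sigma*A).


A = pi*(d/2)^2 = pi*(10/2)^2 = 78.5398 mm^2
E = 0.5*m*v^2 = 0.5*0.024*356^2 = 1520.83 J
depth = E/(sigma*A) = 1520.83 J / (1540 MPa * 78.5398 mm^2) = 1520.83/(1540 * 78.5398) m = 0.0125739 m ≈ 12.57 mm

12.57 mm


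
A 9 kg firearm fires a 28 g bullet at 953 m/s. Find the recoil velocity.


v_recoil = m_p * v_p / m_gun = 0.028 * 953 / 9 = 2.965 m/s

2.965 m/s


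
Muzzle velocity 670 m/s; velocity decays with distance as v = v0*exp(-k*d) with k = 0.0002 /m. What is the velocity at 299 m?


v = v0*exp(-k*d) = 670*exp(-0.0002*299) = 631.1 m/s

631.1 m/s


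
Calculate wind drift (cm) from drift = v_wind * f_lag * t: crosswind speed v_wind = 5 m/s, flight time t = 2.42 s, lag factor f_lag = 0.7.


drift = v_wind * lag * t = 5 * 0.7 * 2.42 = 8.47 m ≈ 847 cm

847 cm


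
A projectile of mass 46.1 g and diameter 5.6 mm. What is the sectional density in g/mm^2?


SD = m/d^2 = 46.1/5.6^2 = 1.47 g/mm^2

1.47 g/mm^2


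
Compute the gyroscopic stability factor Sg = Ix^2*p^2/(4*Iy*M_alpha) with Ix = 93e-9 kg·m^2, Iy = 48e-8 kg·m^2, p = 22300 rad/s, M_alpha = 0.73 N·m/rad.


Sg = Ix^2 * p^2 / (4 * Iy * M_alpha) = (93e-9)^2 * 22300^2 / (4 * 48e-8 * 0.73) = 3.069

3.069


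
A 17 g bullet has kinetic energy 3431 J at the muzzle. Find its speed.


v = sqrt(2*E/m) = sqrt(2*3431/0.017) = 635.3 m/s

635.3 m/s


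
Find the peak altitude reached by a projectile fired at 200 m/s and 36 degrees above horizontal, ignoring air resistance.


H = (v0*sin(theta))^2 / (2g) = (200*sin(36°))^2 / (2*9.81) = 704.4 m

704.4 m


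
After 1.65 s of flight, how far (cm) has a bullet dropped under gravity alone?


drop = 0.5*g*t^2 = 0.5*9.81*1.65^2 = 13.3539 m ≈ 1335 cm

1335 cm


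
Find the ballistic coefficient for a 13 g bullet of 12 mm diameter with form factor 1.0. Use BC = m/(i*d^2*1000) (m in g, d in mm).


BC = m/(i*d^2*1000) = 13/(1.0 * 12^2 * 1000) = 9.028e-05

9.028e-05


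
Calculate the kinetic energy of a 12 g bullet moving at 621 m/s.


E = 0.5*m*v^2 = 0.5*0.012*621^2 = 2314 J

2314 J


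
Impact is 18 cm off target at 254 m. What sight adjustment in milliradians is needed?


1 mrad subtends 1 cm per 10 m of range, so adj = error_cm / (dist_m / 10) = 18 / (254/10) = 0.7087 mrad

0.7087 mrad


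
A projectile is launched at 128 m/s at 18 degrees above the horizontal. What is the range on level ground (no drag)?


R = v0^2 * sin(2*theta) / g = 128^2 * sin(2*18°) / 9.81 = 981.7 m

981.7 m


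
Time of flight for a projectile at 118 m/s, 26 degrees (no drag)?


T = 2*v0*sin(theta)/g = 2*118*sin(26°)/9.81 = 10.55 s

10.55 s


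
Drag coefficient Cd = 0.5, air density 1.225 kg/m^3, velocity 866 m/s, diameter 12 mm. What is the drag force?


A = pi*(d/2)^2 = pi*(12/2000)^2 = 1.13097e-04 m^2
Fd = 0.5*Cd*rho*A*v^2 = 0.5*0.5*1.225*1.13097e-04*866^2 = 25.98 N

25.98 N


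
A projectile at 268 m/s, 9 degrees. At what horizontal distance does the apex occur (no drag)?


R = v0^2*sin(2*theta)/g = 268^2*sin(2*9°)/9.81 = 2262.47 m
apex_dist = R/2 = 2262.47/2 = 1131 m

1131 m


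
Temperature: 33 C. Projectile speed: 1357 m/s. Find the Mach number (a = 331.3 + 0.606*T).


a = 331.3 + 0.606*(33) = 351.298 m/s
M = v/a = 1357/351.298 = 3.863

3.863


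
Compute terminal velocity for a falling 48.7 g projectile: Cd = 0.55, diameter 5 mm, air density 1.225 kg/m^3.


A = pi*(d/2)^2 = pi*(5/2000)^2 = 1.96350e-05 m^2
vt = sqrt(2mg/(Cd*rho*A)) = sqrt(2*0.0487*9.81/(0.55 * 1.225 * 1.96350e-05)) = 268.8 m/s

268.8 m/s


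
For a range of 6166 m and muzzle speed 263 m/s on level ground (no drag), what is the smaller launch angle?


sin(2*theta) = R*g/v0^2 = 6166*9.81/263^2 = 0.874502, theta = arcsin(0.874502)/2 = 30.49°

30.49 degrees


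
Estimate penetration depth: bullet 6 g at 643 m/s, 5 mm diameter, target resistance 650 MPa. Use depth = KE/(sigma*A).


A = pi*(d/2)^2 = pi*(5/2)^2 = 19.635 mm^2
E = 0.5*m*v^2 = 0.5*0.006*643^2 = 1240.35 J
depth = E/(sigma*A) = 1240.35 J / (650 MPa * 19.635 mm^2) = 1240.35/(650 * 19.635) m = 0.0971852 m ≈ 97.19 mm

97.19 mm


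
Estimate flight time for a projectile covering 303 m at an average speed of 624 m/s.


t = d/v = 303/624 = 0.4856 s

0.4856 s


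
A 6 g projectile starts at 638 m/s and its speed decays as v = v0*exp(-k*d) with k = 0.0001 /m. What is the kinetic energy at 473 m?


v = v0*exp(-k*d) = 638*exp(-0.0001*473) = 608.525 m/s
E = 0.5*m*v^2 = 0.5*0.006*608.525^2 = 1111 J

1111 J


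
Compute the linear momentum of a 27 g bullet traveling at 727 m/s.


p = m*v = 0.027*727 = 19.63 kg·m/s

19.63 kg·m/s


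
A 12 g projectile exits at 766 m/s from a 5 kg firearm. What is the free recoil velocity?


v_recoil = m_p * v_p / m_gun = 0.012 * 766 / 5 = 1.838 m/s

1.838 m/s


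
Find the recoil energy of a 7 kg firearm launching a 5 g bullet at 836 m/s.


v_r = m_p*v_p/m_gun = 0.005*836/7 = 0.597143 m/s, E_r = 0.5*m_gun*v_r^2 = 0.5*7*0.597143^2 = 1.248 J

1.248 J


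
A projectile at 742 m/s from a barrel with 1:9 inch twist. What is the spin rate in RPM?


twist_m = 9*0.0254 = 0.2286 m
spin = v/twist = 742/0.2286 = 3245.844 rev/s
RPM = spin*60 = 3245.844*60 ≈ 194751 RPM

194751 RPM


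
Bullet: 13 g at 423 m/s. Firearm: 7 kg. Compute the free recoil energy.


v_r = m_p*v_p/m_gun = 0.013*423/7 = 0.785571 m/s, E_r = 0.5*m_gun*v_r^2 = 0.5*7*0.785571^2 = 2.16 J

2.16 J


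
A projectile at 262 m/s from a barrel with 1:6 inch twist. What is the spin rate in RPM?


twist_m = 6*0.0254 = 0.1524 m
spin = v/twist = 262/0.1524 = 1719.16 rev/s
RPM = spin*60 = 1719.16*60 ≈ 103150 RPM

103150 RPM


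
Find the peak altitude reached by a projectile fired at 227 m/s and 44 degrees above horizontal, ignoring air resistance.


H = (v0*sin(theta))^2 / (2g) = (227*sin(44°))^2 / (2*9.81) = 1267 m

1267 m


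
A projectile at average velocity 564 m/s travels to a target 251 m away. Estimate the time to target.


t = d/v = 251/564 = 0.445 s

0.445 s


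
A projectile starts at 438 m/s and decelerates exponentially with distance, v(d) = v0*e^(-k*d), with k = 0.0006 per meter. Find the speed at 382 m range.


v = v0*exp(-k*d) = 438*exp(-0.0006*382) = 348.3 m/s

348.3 m/s


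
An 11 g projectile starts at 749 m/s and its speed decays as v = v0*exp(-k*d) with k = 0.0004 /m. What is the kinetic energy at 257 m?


v = v0*exp(-k*d) = 749*exp(-0.0004*257) = 675.828 m/s
E = 0.5*m*v^2 = 0.5*0.011*675.828^2 = 2512 J

2512 J


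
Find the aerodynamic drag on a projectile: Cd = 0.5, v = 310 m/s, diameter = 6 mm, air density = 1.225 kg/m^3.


A = pi*(d/2)^2 = pi*(6/2000)^2 = 2.82743e-05 m^2
Fd = 0.5*Cd*rho*A*v^2 = 0.5*0.5*1.225*2.82743e-05*310^2 = 0.8321 N

0.8321 N


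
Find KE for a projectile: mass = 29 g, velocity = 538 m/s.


E = 0.5*m*v^2 = 0.5*0.029*538^2 = 4197 J

4197 J


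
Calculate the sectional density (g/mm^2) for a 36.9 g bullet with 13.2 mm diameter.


SD = m/d^2 = 36.9/13.2^2 = 0.2118 g/mm^2

0.2118 g/mm^2


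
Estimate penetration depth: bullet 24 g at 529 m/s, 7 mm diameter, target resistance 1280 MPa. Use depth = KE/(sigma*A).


A = pi*(d/2)^2 = pi*(7/2)^2 = 38.4845 mm^2
E = 0.5*m*v^2 = 0.5*0.024*529^2 = 3358.09 J
depth = E/(sigma*A) = 3358.09 J / (1280 MPa * 38.4845 mm^2) = 3358.09/(1280 * 38.4845) m = 0.0681705 m ≈ 68.17 mm

68.17 mm


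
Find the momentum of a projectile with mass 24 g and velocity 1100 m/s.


p = m*v = 0.024*1100 = 26.4 kg·m/s

26.4 kg·m/s


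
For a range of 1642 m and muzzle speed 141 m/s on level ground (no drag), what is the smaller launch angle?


sin(2*theta) = R*g/v0^2 = 1642*9.81/141^2 = 0.810222, theta = arcsin(0.810222)/2 = 27.06°

27.06 degrees


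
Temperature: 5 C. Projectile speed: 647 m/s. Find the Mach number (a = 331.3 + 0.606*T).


a = 331.3 + 0.606*(5) = 334.33 m/s
M = v/a = 647/334.33 = 1.935

1.935


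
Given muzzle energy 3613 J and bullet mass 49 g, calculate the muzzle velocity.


v = sqrt(2*E/m) = sqrt(2*3613/0.049) = 384 m/s

384 m/s


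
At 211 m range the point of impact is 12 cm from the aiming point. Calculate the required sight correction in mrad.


1 mrad subtends 1 cm per 10 m of range, so adj = error_cm / (dist_m / 10) = 12 / (211/10) = 0.5687 mrad

0.5687 mrad
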